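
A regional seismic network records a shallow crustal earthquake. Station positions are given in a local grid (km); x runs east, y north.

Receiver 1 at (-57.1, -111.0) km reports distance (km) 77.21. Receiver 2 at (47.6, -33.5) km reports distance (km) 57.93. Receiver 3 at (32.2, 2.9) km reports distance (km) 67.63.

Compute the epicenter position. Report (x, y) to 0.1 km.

(-7.3, -52.0)

Circle about each station: (x + 57.1)² + (y + 111.0)² = 77.21²; (x − 47.6)² + (y + 33.5)² = 57.93²; (x − 32.2)² + (y − 2.9)² = 67.63².
Subtracting the Receiver 1 equation from the Receiver 2 and Receiver 3 equations removes the quadratic terms:
209.4 x + 155.0 y = -9587.90
178.6 x + 227.8 y = -13148.59
Solving the 2×2 system: x ≈ -7.3, y ≈ -52.0 km.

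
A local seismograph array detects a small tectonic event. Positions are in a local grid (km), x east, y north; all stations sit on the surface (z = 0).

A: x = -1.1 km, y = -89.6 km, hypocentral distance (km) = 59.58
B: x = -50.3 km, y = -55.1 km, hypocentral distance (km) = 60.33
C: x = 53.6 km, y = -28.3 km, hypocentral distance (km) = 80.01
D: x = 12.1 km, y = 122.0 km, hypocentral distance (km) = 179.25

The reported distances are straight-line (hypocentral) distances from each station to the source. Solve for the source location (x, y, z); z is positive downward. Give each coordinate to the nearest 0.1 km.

(-9.4, -50.4, 44.1)

Each station gives a sphere (x−x_i)² + (y−y_i)² + z² = d_i² (stations at z=0).
Subtracting the A sphere from B and C: z² cancels, leaving linear equations in x and y:
-98.4 x + 69.0 y = -2553.20
109.4 x + 122.6 y = -7207.34
Solving: x ≈ -9.396, y ≈ -50.403 km (keep extra digits for the depth step; rounded: -9.4, -50.4).
Then from the A sphere: z² = 59.58² − (x + 1.1)² − (y + 89.6)² with x = -9.396, y = -50.403, so z ≈ 44.097 ≈ 44.1 km.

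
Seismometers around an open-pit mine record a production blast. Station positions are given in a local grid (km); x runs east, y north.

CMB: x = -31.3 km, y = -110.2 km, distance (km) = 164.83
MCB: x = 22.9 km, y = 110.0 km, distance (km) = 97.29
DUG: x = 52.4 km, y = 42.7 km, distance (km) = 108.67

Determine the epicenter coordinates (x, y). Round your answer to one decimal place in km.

x ≈ -55.8 km, y ≈ 52.8 km

Circle about each station: (x + 31.3)² + (y + 110.2)² = 164.83²; (x − 22.9)² + (y − 110.0)² = 97.29²; (x − 52.4)² + (y − 42.7)² = 108.67².
Subtracting the CMB equation from the MCB and DUG equations removes the quadratic terms:
108.4 x + 440.4 y = 17204.26
167.4 x + 305.8 y = 6805.08
Solving the 2×2 system: x ≈ -55.8, y ≈ 52.8 km.
Check against CMB (with the unrounded x, y): √((x + 31.3)²+(y + 110.2)²) = 164.83 ≈ 164.83 km. ✓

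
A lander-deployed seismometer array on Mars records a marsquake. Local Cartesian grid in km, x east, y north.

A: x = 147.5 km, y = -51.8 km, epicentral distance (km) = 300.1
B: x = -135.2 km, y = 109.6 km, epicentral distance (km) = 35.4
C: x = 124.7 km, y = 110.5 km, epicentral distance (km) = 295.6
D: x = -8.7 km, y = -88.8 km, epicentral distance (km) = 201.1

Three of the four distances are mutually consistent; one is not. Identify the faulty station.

Solve using three stations at a time. Using A, B, D (subtract circle equations pairwise → linear system) gives (x, y) ≈ (-124.1, 75.9).
Distances from that point to each station vs reported:
  A: calculated 300.1 vs reported 300.1 → residual 0.0 km
  B: calculated 35.5 vs reported 35.4 → residual 0.1 km
  C: calculated 251.2 vs reported 295.6 → residual 44.4 km
  D: calculated 201.1 vs reported 201.1 → residual 0.0 km
A, B, D are mutually consistent (residuals ≈ 0); C is off by 44.4 km.

C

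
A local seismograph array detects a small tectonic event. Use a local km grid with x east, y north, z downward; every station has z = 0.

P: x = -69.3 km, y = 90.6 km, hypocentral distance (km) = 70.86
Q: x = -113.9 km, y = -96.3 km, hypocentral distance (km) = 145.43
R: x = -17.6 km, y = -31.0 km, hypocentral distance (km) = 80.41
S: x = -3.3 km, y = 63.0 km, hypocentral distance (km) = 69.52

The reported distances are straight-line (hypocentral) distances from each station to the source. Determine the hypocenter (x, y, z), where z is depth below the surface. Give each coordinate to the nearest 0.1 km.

(-53.9, 31.3, 35.6)

Each station gives a sphere (x−x_i)² + (y−y_i)² + z² = d_i² (stations at z=0).
Subtracting the P sphere from Q and R: z² cancels, leaving linear equations in x and y:
-89.2 x − 373.8 y = -6892.70
103.4 x − 243.2 y = -13184.72
Solving: x ≈ -53.893, y ≈ 31.300 km (keep extra digits for the depth step; rounded: -53.9, 31.3).
Then from the P sphere: z² = 70.86² − (x + 69.3)² − (y − 90.6)² with x = -53.893, y = 31.300, so z ≈ 35.599 ≈ 35.6 km.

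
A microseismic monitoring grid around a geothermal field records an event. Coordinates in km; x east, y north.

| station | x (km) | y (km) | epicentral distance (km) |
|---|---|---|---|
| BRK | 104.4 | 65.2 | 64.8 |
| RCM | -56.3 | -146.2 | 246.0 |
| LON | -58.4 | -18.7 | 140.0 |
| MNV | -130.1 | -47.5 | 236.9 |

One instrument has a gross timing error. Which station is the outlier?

MNV

Solve using three stations at a time. Using BRK, RCM, LON (subtract circle equations pairwise → linear system) gives (x, y) ≈ (41.2, 79.6).
Distances from that point to each station vs reported:
  BRK: calculated 64.8 vs reported 64.8 → residual 0.0 km
  RCM: calculated 246.0 vs reported 246.0 → residual 0.0 km
  LON: calculated 140.0 vs reported 140.0 → residual 0.0 km
  MNV: calculated 213.4 vs reported 236.9 → residual 23.5 km
BRK, RCM, LON are mutually consistent (residuals ≈ 0); MNV is off by 23.5 km.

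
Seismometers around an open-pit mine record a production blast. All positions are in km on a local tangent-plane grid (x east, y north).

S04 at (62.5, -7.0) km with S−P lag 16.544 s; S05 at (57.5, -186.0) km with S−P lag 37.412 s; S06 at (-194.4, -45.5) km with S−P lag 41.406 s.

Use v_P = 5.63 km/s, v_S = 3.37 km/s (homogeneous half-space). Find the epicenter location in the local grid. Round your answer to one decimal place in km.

Distance from S−P lag: d = Δt · v_P v_S / (v_P − v_S) = Δt · (5.63·3.37)/(5.63−3.37) ≈ 8.3952·Δt.
So d_S04 = 138.89, d_S05 = 314.08, d_S06 = 347.61 km.
Circle about each station: (x − 62.5)² + (y + 7.0)² = 138.89²; (x − 57.5)² + (y + 186.0)² = 314.08²; (x + 194.4)² + (y + 45.5)² = 347.61².
Subtracting pairs of circle equations eliminates x²+y² and gives linear equations (the radical axes):
-10.0 x − 358.0 y = -45408.81
-513.8 x − 77.0 y = -65635.92
Solving the 2×2 system: x ≈ 109.2, y ≈ 123.8 km.
Check against S04 (with the unrounded x, y): √((x − 62.5)²+(y + 7.0)²) = 138.88 ≈ 138.89 km. ✓

109.2 km east, 123.8 km north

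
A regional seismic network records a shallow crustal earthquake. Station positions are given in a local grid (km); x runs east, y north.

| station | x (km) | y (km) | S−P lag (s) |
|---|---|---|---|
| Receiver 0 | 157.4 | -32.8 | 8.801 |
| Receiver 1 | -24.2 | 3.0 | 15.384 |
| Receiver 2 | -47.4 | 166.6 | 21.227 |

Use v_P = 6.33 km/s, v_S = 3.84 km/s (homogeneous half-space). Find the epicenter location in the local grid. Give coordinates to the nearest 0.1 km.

120.1 km east, 44.6 km north

Distance from S−P lag: d = Δt · v_P v_S / (v_P − v_S) = Δt · (6.33·3.84)/(6.33−3.84) ≈ 9.7619·Δt.
So d_Receiver 0 = 85.91, d_Receiver 1 = 150.18, d_Receiver 2 = 207.22 km.
Circle about each station: (x − 157.4)² + (y + 32.8)² = 85.91²; (x + 24.2)² + (y − 3.0)² = 150.18²; (x + 47.4)² + (y − 166.6)² = 207.22².
Subtracting pairs of circle equations eliminates x²+y² and gives linear equations (the radical axes):
-363.2 x + 71.6 y = -40429.46
-409.6 x + 398.8 y = -31407.88
Solving the 2×2 system: x ≈ 120.1, y ≈ 44.6 km.
Check against Receiver 0 (with the unrounded x, y): √((x − 157.4)²+(y + 32.8)²) = 85.92 ≈ 85.91 km. ✓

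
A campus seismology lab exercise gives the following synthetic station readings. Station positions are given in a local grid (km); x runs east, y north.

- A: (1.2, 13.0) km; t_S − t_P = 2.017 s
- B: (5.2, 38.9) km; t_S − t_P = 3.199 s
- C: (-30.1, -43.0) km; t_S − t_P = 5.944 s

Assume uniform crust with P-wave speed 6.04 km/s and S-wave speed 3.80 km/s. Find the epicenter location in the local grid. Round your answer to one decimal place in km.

Distance from S−P lag: d = Δt · v_P v_S / (v_P − v_S) = Δt · (6.04·3.80)/(6.04−3.80) ≈ 10.2464·Δt.
So d_A = 20.67, d_B = 32.78, d_C = 60.90 km.
Circle about each station: (x − 1.2)² + (y − 13.0)² = 20.67²; (x − 5.2)² + (y − 38.9)² = 32.78²; (x + 30.1)² + (y + 43.0)² = 60.90².
Subtracting pairs of circle equations eliminates x²+y² and gives linear equations (the radical axes):
8.0 x + 51.8 y = 722.53
-62.6 x − 112.0 y = -696.99
Solving the 2×2 system: x ≈ -19.1, y ≈ 16.9 km.

-19.1 km east, 16.9 km north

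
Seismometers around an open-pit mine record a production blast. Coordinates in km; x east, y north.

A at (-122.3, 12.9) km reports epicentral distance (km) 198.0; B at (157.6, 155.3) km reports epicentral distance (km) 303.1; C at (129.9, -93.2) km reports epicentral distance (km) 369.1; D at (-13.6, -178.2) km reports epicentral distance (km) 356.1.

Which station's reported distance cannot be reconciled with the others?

A

Solve using three stations at a time. Using B, C, D (subtract circle equations pairwise → linear system) gives (x, y) ≈ (-145.4, 152.6).
Distances from that point to each station vs reported:
  A: calculated 141.6 vs reported 198.0 → residual 56.4 km
  B: calculated 303.1 vs reported 303.1 → residual 0.0 km
  C: calculated 369.1 vs reported 369.1 → residual 0.0 km
  D: calculated 356.1 vs reported 356.1 → residual 0.0 km
B, C, D are mutually consistent (residuals ≈ 0); A is off by 56.4 km.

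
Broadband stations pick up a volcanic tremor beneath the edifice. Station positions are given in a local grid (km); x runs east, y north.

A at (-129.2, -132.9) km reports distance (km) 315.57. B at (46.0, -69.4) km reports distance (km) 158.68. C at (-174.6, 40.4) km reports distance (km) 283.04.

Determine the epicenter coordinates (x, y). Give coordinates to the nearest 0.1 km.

x ≈ 106.0 km, y ≈ 77.5 km

Circle about each station: (x + 129.2)² + (y + 132.9)² = 315.57²; (x − 46.0)² + (y + 69.4)² = 158.68²; (x + 174.6)² + (y − 40.4)² = 283.04².
Subtracting pairs of circle equations eliminates x²+y² and gives linear equations (the radical axes):
350.4 x + 127.0 y = 46982.39
-90.8 x + 346.6 y = 17235.05
Solving the 2×2 system: x ≈ 106.0, y ≈ 77.5 km.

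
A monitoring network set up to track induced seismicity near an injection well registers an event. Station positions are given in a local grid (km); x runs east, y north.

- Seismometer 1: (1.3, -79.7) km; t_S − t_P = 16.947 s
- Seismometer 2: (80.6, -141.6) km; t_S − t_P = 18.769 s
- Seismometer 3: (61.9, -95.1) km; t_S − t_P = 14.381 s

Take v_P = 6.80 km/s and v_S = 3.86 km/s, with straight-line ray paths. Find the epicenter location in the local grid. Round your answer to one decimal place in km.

Distance from S−P lag: d = Δt · v_P v_S / (v_P − v_S) = Δt · (6.80·3.86)/(6.80−3.86) ≈ 8.9279·Δt.
So d_Seismometer 1 = 151.30, d_Seismometer 2 = 167.57, d_Seismometer 3 = 128.39 km.
Circle about each station: (x − 1.3)² + (y + 79.7)² = 151.30²; (x − 80.6)² + (y + 141.6)² = 167.57²; (x − 61.9)² + (y + 95.1)² = 128.39².
Subtracting the Seismometer 1 equation from the Seismometer 2 and Seismometer 3 equations removes the quadratic terms:
158.6 x − 123.8 y = 15005.13
121.2 x − 30.8 y = 12929.54
Solving the 2×2 system: x ≈ 112.5, y ≈ 22.9 km.

(112.5, 22.9)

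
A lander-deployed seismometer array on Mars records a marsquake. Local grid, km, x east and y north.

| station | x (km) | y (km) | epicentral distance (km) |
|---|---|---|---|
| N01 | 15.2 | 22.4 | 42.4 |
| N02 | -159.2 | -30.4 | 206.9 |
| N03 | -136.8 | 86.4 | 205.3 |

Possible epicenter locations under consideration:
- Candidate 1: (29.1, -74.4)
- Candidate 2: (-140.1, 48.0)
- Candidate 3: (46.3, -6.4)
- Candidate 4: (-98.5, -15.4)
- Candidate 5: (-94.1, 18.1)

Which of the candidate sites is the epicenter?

For each candidate, compare |candidate − station| to the reported distance:
Candidate 1: residuals N01 55.4, N02 13.5, N03 25.7 → max 55.4 km
Candidate 2: residuals N01 115.0, N02 126.2, N03 166.8 → max 166.8 km
Candidate 3: residuals N01 0.0, N02 0.0, N03 0.0 → max 0.0 km
Candidate 4: residuals N01 77.4, N02 144.4, N03 96.5 → max 144.4 km
Candidate 5: residuals N01 67.0, N02 125.7, N03 124.8 → max 125.7 km
Only Candidate 3 has all residuals ≈ 0.

Candidate 3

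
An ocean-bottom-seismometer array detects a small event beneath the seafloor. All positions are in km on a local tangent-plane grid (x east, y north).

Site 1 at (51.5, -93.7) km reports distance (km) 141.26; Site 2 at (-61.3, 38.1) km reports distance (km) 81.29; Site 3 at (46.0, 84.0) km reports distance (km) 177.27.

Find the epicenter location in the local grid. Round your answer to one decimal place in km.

Circle about each station: (x − 51.5)² + (y + 93.7)² = 141.26²; (x + 61.3)² + (y − 38.1)² = 81.29²; (x − 46.0)² + (y − 84.0)² = 177.27².
Subtracting pairs of circle equations eliminates x²+y² and gives linear equations (the radical axes):
-225.6 x + 263.6 y = 7123.68
-11.0 x + 355.4 y = -13730.21
Solving the 2×2 system: x ≈ -79.6, y ≈ -41.1 km.
Check against Site 1 (with the unrounded x, y): √((x − 51.5)²+(y + 93.7)²) = 141.26 ≈ 141.26 km. ✓

-79.6 km east, -41.1 km north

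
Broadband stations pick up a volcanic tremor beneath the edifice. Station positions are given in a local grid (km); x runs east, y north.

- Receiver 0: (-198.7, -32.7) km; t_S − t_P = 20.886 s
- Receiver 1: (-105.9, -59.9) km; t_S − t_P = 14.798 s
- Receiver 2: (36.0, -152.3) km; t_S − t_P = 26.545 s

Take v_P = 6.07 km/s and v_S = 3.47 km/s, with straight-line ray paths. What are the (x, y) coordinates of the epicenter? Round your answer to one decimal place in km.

-48.6 km east, 45.4 km north

Distance from S−P lag: d = Δt · v_P v_S / (v_P − v_S) = Δt · (6.07·3.47)/(6.07−3.47) ≈ 8.1011·Δt.
So d_Receiver 0 = 169.20, d_Receiver 1 = 119.88, d_Receiver 2 = 215.04 km.
Circle about each station: (x + 198.7)² + (y + 32.7)² = 169.20²; (x + 105.9)² + (y + 59.9)² = 119.88²; (x − 36.0)² + (y + 152.3)² = 215.04².
Subtracting the Receiver 0 equation from the Receiver 1 and Receiver 2 equations removes the quadratic terms:
185.6 x − 54.4 y = -11490.73
469.4 x − 239.2 y = -33673.25
Solving the 2×2 system: x ≈ -48.6, y ≈ 45.4 km.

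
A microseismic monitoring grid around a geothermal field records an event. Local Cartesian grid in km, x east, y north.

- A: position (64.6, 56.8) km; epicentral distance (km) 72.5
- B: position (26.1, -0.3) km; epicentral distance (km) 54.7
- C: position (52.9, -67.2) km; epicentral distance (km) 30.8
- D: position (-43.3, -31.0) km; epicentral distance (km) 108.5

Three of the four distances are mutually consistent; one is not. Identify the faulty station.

A

Solve using three stations at a time. Using B, C, D (subtract circle equations pairwise → linear system) gives (x, y) ≈ (64.9, -38.8).
Distances from that point to each station vs reported:
  A: calculated 95.6 vs reported 72.5 → residual 23.1 km
  B: calculated 54.7 vs reported 54.7 → residual 0.0 km
  C: calculated 30.8 vs reported 30.8 → residual 0.0 km
  D: calculated 108.5 vs reported 108.5 → residual 0.0 km
B, C, D are mutually consistent (residuals ≈ 0); A is off by 23.1 km.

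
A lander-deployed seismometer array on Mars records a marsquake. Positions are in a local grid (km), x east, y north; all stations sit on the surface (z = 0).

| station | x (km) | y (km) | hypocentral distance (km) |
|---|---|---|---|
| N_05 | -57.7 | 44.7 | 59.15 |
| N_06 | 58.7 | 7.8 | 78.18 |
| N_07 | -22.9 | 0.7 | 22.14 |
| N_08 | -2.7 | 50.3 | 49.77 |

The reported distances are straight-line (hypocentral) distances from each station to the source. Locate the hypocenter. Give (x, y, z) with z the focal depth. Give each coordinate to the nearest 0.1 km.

Each station gives a sphere (x−x_i)² + (y−y_i)² + z² = d_i² (stations at z=0).
Subtracting the N_05 sphere from N_06 and N_07: z² cancels, leaving linear equations in x and y:
232.8 x − 73.8 y = -4434.24
69.6 x − 88.0 y = -1793.94
Solving: x ≈ -16.796, y ≈ 7.101 km (keep extra digits for the depth step; rounded: -16.8, 7.1).
Then from the N_05 sphere: z² = 59.15² − (x + 57.7)² − (y − 44.7)² with x = -16.796, y = 7.101, so z ≈ 20.295 ≈ 20.3 km.
Check against N_08 (with the unrounded solution): distance 49.77 ≈ 49.77 km. ✓

(-16.8, 7.1, 20.3)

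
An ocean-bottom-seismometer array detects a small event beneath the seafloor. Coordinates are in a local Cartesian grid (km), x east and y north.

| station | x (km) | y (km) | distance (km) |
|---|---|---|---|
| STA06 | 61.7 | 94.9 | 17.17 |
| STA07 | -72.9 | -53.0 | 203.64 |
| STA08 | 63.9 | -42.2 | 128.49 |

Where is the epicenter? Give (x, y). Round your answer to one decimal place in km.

76.2 km east, 85.7 km north

Circle about each station: (x − 61.7)² + (y − 94.9)² = 17.17²; (x + 72.9)² + (y + 53.0)² = 203.64²; (x − 63.9)² + (y + 42.2)² = 128.49².
Subtracting pairs of circle equations eliminates x²+y² and gives linear equations (the radical axes):
-269.2 x − 295.8 y = -45863.93
4.4 x − 274.2 y = -23163.72
Solving the 2×2 system: x ≈ 76.2, y ≈ 85.7 km.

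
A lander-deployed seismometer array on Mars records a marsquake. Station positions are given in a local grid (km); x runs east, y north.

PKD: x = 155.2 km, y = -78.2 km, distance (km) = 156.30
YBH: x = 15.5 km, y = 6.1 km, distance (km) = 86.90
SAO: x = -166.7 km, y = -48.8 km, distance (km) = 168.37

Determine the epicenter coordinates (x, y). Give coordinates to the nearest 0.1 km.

(-1.1, -79.2)

Circle about each station: (x − 155.2)² + (y + 78.2)² = 156.30²; (x − 15.5)² + (y − 6.1)² = 86.90²; (x + 166.7)² + (y + 48.8)² = 168.37².
Subtracting pairs of circle equations eliminates x²+y² and gives linear equations (the radical axes):
-279.4 x + 168.6 y = -13046.74
-643.8 x + 58.8 y = -3950.72
Solving the 2×2 system: x ≈ -1.1, y ≈ -79.2 km.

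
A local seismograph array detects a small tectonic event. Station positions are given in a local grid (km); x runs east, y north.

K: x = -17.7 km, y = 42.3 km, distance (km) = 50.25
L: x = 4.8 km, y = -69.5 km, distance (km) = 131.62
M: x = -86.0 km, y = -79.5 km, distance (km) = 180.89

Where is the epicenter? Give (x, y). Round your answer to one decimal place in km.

Circle about each station: (x + 17.7)² + (y − 42.3)² = 50.25²; (x − 4.8)² + (y + 69.5)² = 131.62²; (x + 86.0)² + (y + 79.5)² = 180.89².
Subtracting pairs of circle equations eliminates x²+y² and gives linear equations (the radical axes):
45.0 x − 223.6 y = -12048.05
-136.6 x − 243.6 y = -18582.46
Solving the 2×2 system: x ≈ 29.4, y ≈ 59.8 km.

29.4 km east, 59.8 km north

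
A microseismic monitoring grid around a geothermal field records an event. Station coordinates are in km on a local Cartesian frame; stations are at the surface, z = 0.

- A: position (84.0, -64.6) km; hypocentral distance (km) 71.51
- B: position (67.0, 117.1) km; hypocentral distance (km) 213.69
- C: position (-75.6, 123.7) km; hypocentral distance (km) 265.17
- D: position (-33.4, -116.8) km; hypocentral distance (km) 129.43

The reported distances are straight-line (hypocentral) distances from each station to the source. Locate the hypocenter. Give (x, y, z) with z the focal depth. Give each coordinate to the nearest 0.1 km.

(72.6, -85.6, 67.4)

Each station gives a sphere (x−x_i)² + (y−y_i)² + z² = d_i² (stations at z=0).
Subtracting the A sphere from B and C: z² cancels, leaving linear equations in x and y:
-34.0 x + 363.4 y = -33577.49
-319.2 x + 376.6 y = -55413.56
Solving: x ≈ 72.602, y ≈ -85.605 km (keep extra digits for the depth step; rounded: 72.6, -85.6).
Then from the A sphere: z² = 71.51² − (x − 84.0)² − (y + 64.6)² with x = 72.602, y = -85.605, so z ≈ 67.398 ≈ 67.4 km.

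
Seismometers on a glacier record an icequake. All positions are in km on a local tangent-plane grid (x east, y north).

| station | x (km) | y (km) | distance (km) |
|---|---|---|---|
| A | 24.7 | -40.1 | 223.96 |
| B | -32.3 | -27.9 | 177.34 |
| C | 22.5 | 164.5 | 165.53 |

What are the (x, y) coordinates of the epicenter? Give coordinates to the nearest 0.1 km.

Circle about each station: (x − 24.7)² + (y + 40.1)² = 223.96²; (x + 32.3)² + (y + 27.9)² = 177.34²; (x − 22.5)² + (y − 164.5)² = 165.53².
Subtracting the A equation from the B and C equations removes the quadratic terms:
-114.0 x + 24.4 y = 18312.21
-4.4 x + 409.2 y = 48106.30
Solving the 2×2 system: x ≈ -135.8, y ≈ 116.1 km.

(-135.8, 116.1)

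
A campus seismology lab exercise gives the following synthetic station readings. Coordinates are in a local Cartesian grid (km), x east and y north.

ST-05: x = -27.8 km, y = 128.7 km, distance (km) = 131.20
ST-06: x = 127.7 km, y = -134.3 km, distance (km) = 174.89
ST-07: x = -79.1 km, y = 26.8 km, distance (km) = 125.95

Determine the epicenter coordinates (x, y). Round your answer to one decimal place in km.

x ≈ 46.7 km, y ≈ 20.7 km

Circle about each station: (x + 27.8)² + (y − 128.7)² = 131.20²; (x − 127.7)² + (y + 134.3)² = 174.89²; (x + 79.1)² + (y − 26.8)² = 125.95².
Subtracting the ST-05 equation from the ST-06 and ST-07 equations removes the quadratic terms:
311.0 x − 526.0 y = 3634.18
-102.6 x − 203.8 y = -9011.44
Solving the 2×2 system: x ≈ 46.7, y ≈ 20.7 km.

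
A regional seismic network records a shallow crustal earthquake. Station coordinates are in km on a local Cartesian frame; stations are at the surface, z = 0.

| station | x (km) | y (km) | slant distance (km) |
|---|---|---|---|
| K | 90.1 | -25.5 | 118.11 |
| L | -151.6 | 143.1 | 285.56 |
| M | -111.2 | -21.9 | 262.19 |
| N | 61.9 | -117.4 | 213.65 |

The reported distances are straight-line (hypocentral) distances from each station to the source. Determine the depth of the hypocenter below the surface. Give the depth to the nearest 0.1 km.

Each station gives a sphere (x−x_i)² + (y−y_i)² + z² = d_i² (stations at z=0).
Subtracting the K sphere from L and M: z² cancels, leaving linear equations in x and y:
-483.4 x + 337.2 y = -32902.63
-402.6 x + 7.2 y = -50716.83
Solving: x ≈ 127.497, y ≈ 85.200 km (keep extra digits for the depth step; rounded: 127.5, 85.2).
Then from the K sphere: z² = 118.11² − (x − 90.1)² − (y + 25.5)² with x = 127.497, y = 85.200, so z ≈ 17.232 ≈ 17.2 km.

depth ≈ 17.2 km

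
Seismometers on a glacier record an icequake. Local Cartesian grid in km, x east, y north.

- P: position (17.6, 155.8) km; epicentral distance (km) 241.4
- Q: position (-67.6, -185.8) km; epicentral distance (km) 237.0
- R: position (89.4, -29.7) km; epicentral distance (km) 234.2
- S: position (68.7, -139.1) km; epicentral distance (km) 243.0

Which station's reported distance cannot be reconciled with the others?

Solve using three stations at a time. Using P, R, S (subtract circle equations pairwise → linear system) gives (x, y) ≈ (-144.7, -22.9).
Distances from that point to each station vs reported:
  P: calculated 241.4 vs reported 241.4 → residual 0.0 km
  Q: calculated 180.2 vs reported 237.0 → residual 56.8 km
  R: calculated 234.2 vs reported 234.2 → residual 0.0 km
  S: calculated 243.0 vs reported 243.0 → residual 0.0 km
P, R, S are mutually consistent (residuals ≈ 0); Q is off by 56.8 km.

Q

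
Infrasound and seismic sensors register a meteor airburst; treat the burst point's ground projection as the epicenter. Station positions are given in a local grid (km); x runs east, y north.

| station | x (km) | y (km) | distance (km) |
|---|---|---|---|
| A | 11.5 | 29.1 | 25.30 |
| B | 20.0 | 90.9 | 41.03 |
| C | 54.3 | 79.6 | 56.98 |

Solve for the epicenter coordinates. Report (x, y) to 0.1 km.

x ≈ 3.8 km, y ≈ 53.2 km

Circle about each station: (x − 11.5)² + (y − 29.1)² = 25.30²; (x − 20.0)² + (y − 90.9)² = 41.03²; (x − 54.3)² + (y − 79.6)² = 56.98².
Subtracting pairs of circle equations eliminates x²+y² and gives linear equations (the radical axes):
17.0 x + 123.6 y = 6640.38
85.6 x + 101.0 y = 5698.96
Solving the 2×2 system: x ≈ 3.8, y ≈ 53.2 km.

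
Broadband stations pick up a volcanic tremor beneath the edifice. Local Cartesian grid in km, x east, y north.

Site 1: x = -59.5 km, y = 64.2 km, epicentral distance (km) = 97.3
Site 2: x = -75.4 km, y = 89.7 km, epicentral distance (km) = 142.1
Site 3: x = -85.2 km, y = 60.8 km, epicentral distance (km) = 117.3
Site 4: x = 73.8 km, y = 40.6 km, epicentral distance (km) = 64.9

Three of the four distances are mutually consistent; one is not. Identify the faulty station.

Solve using three stations at a time. Using Site 1, Site 3, Site 4 (subtract circle equations pairwise → linear system) gives (x, y) ≈ (18.6, 5.9).
Distances from that point to each station vs reported:
  Site 1: calculated 97.5 vs reported 97.3 → residual 0.2 km
  Site 2: calculated 125.9 vs reported 142.1 → residual 16.2 km
  Site 3: calculated 117.4 vs reported 117.3 → residual 0.1 km
  Site 4: calculated 65.2 vs reported 64.9 → residual 0.3 km
Site 1, Site 3, Site 4 are mutually consistent (residuals ≈ 0); Site 2 is off by 16.2 km.

Site 2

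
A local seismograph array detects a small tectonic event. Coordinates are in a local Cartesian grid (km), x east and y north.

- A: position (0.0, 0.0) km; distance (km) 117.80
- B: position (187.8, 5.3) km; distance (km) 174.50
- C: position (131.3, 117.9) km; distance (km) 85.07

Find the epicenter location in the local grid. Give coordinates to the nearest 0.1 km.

Circle about each station: x² + y² = 117.80²; (x − 187.8)² + (y − 5.3)² = 174.50²; (x − 131.3)² + (y − 117.9)² = 85.07².
Subtracting pairs of circle equations eliminates x²+y² and gives linear equations (the radical axes):
375.6 x + 10.6 y = 18723.52
262.6 x + 235.8 y = 37780.04
Solving the 2×2 system: x ≈ 46.8, y ≈ 108.1 km.

x ≈ 46.8 km, y ≈ 108.1 km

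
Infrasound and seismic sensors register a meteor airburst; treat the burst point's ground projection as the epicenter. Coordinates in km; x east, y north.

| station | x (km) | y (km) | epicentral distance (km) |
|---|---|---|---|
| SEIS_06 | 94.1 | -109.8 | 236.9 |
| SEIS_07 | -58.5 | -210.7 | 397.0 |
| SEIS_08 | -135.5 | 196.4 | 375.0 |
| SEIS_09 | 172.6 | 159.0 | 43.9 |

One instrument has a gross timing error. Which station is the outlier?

Solve using three stations at a time. Using SEIS_06, SEIS_07, SEIS_09 (subtract circle equations pairwise → linear system) gives (x, y) ≈ (168.2, 115.2).
Distances from that point to each station vs reported:
  SEIS_06: calculated 236.9 vs reported 236.9 → residual 0.0 km
  SEIS_07: calculated 397.0 vs reported 397.0 → residual 0.0 km
  SEIS_08: calculated 314.3 vs reported 375.0 → residual 60.7 km
  SEIS_09: calculated 44.0 vs reported 43.9 → residual 0.1 km
SEIS_06, SEIS_07, SEIS_09 are mutually consistent (residuals ≈ 0); SEIS_08 is off by 60.7 km.

SEIS_08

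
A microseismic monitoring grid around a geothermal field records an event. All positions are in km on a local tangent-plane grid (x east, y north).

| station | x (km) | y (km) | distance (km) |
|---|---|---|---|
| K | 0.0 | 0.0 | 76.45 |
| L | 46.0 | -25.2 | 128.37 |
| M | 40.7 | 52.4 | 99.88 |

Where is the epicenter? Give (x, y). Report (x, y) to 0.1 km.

x ≈ -59.1 km, y ≈ 48.5 km

Circle about each station: x² + y² = 76.45²; (x − 46.0)² + (y + 25.2)² = 128.37²; (x − 40.7)² + (y − 52.4)² = 99.88².
Subtracting the K equation from the L and M equations removes the quadratic terms:
92.0 x − 50.4 y = -7883.21
81.4 x + 104.8 y = 270.84
Solving the 2×2 system: x ≈ -59.1, y ≈ 48.5 km.
Check against K (with the unrounded x, y): √(x²+y²) = 76.47 ≈ 76.45 km. ✓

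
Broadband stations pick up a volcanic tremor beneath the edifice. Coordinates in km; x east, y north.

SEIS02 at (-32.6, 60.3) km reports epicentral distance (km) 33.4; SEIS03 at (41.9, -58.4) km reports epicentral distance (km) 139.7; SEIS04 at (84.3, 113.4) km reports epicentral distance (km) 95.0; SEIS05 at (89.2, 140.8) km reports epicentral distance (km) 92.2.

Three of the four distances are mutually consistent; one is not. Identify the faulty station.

SEIS05

Solve using three stations at a time. Using SEIS02, SEIS03, SEIS04 (subtract circle equations pairwise → linear system) gives (x, y) ≈ (-2.2, 74.2).
Distances from that point to each station vs reported:
  SEIS02: calculated 33.4 vs reported 33.4 → residual 0.0 km
  SEIS03: calculated 139.7 vs reported 139.7 → residual 0.0 km
  SEIS04: calculated 95.0 vs reported 95.0 → residual 0.0 km
  SEIS05: calculated 113.1 vs reported 92.2 → residual 20.9 km
SEIS02, SEIS03, SEIS04 are mutually consistent (residuals ≈ 0); SEIS05 is off by 20.9 km.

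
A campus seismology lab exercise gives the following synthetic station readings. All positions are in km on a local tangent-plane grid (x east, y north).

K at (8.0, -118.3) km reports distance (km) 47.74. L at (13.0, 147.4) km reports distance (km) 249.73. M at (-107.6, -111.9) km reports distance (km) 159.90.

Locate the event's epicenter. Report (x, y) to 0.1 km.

x ≈ 51.8 km, y ≈ -99.3 km

Circle about each station: (x − 8.0)² + (y + 118.3)² = 47.74²; (x − 13.0)² + (y − 147.4)² = 249.73²; (x + 107.6)² + (y + 111.9)² = 159.90².
Subtracting pairs of circle equations eliminates x²+y² and gives linear equations (the radical axes):
10.0 x + 531.4 y = -52249.10
-231.2 x + 12.8 y = -13248.42
Solving the 2×2 system: x ≈ 51.8, y ≈ -99.3 km.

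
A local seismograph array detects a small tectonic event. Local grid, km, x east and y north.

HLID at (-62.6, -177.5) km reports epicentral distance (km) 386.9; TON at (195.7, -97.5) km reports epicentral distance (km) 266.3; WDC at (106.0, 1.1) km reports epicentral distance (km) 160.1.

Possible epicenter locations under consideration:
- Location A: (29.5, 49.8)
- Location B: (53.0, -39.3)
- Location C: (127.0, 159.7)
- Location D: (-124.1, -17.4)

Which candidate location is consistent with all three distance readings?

For each candidate, compare |candidate − station| to the reported distance:
Location A: residuals HLID 141.6, TON 44.2, WDC 69.4 → max 141.6 km
Location B: residuals HLID 206.7, TON 112.2, WDC 93.5 → max 206.7 km
Location C: residuals HLID 0.1, TON 0.1, WDC 0.1 → max 0.1 km
Location D: residuals HLID 215.4, TON 63.4, WDC 70.7 → max 215.4 km
Only Location C has all residuals ≈ 0.

Location C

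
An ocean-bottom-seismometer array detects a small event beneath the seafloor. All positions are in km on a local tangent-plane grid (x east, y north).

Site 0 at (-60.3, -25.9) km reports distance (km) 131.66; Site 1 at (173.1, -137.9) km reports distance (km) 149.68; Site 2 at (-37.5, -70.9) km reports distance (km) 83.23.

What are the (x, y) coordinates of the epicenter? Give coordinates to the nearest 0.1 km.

Circle about each station: (x + 60.3)² + (y + 25.9)² = 131.66²; (x − 173.1)² + (y + 137.9)² = 149.68²; (x + 37.5)² + (y + 70.9)² = 83.23².
Subtracting the Site 0 equation from the Site 1 and Site 2 equations removes the quadratic terms:
466.8 x − 224.0 y = 39603.37
45.6 x − 90.0 y = 12533.28
Solving the 2×2 system: x ≈ 23.8, y ≈ -127.2 km.

23.8 km east, -127.2 km north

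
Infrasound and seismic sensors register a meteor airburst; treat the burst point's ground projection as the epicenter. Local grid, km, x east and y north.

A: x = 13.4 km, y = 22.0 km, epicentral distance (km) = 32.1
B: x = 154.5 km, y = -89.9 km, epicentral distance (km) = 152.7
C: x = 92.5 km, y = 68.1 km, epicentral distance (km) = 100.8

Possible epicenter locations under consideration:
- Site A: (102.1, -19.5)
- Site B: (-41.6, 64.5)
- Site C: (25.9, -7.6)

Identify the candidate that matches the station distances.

For each candidate, compare |candidate − station| to the reported distance:
Site A: residuals A 65.8, B 64.9, C 12.7 → max 65.8 km
Site B: residuals A 37.4, B 96.9, C 33.3 → max 96.9 km
Site C: residuals A 0.0, B 0.0, C 0.0 → max 0.0 km
Only Site C has all residuals ≈ 0.

Site C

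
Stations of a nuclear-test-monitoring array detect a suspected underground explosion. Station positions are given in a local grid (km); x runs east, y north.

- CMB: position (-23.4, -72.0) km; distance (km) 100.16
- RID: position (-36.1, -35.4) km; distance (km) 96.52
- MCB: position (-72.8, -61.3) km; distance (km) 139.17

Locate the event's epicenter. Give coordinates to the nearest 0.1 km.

(57.9, -13.5)

Circle about each station: (x + 23.4)² + (y + 72.0)² = 100.16²; (x + 36.1)² + (y + 35.4)² = 96.52²; (x + 72.8)² + (y + 61.3)² = 139.17².
Subtracting pairs of circle equations eliminates x²+y² and gives linear equations (the radical axes):
-25.4 x + 73.2 y = -2459.27
-98.8 x + 21.4 y = -6010.29
Solving the 2×2 system: x ≈ 57.9, y ≈ -13.5 km.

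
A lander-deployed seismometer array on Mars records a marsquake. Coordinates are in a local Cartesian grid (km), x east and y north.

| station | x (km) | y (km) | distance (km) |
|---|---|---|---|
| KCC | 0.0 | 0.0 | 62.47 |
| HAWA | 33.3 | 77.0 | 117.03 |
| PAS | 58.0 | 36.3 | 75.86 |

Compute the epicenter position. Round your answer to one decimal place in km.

x ≈ 48.8 km, y ≈ -39.0 km

Circle about each station: x² + y² = 62.47²; (x − 33.3)² + (y − 77.0)² = 117.03²; (x − 58.0)² + (y − 36.3)² = 75.86².
Subtracting the KCC equation from the HAWA and PAS equations removes the quadratic terms:
66.6 x + 154.0 y = -2755.63
116.0 x + 72.6 y = 2829.45
Solving the 2×2 system: x ≈ 48.8, y ≈ -39.0 km.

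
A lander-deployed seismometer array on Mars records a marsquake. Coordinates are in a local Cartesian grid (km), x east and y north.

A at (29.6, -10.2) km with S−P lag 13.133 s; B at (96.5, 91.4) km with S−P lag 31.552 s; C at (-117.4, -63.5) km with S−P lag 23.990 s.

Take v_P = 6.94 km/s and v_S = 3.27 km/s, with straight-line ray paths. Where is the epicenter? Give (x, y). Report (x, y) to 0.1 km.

28.3 km east, -91.4 km north

Distance from S−P lag: d = Δt · v_P v_S / (v_P − v_S) = Δt · (6.94·3.27)/(6.94−3.27) ≈ 6.1836·Δt.
So d_A = 81.21, d_B = 195.10, d_C = 148.34 km.
Circle about each station: (x − 29.6)² + (y + 10.2)² = 81.21²; (x − 96.5)² + (y − 91.4)² = 195.10²; (x + 117.4)² + (y + 63.5)² = 148.34².
Subtracting the A equation from the B and C equations removes the quadratic terms:
133.8 x + 203.2 y = -14782.94
-294.0 x − 106.6 y = 1425.12
Solving the 2×2 system: x ≈ 28.3, y ≈ -91.4 km.
Check against A (with the unrounded x, y): √((x − 29.6)²+(y + 10.2)²) = 81.19 ≈ 81.21 km. ✓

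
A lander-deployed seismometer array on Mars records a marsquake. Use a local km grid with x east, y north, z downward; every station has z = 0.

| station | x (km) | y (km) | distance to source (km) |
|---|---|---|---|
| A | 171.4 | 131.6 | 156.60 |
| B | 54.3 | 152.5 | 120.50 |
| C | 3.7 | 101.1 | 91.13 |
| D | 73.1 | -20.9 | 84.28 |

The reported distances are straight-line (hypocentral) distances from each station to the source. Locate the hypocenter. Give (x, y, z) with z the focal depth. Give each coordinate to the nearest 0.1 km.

Each station gives a sphere (x−x_i)² + (y−y_i)² + z² = d_i² (stations at z=0).
Subtracting the A sphere from B and C: z² cancels, leaving linear equations in x and y:
-234.2 x + 41.8 y = -10488.47
-335.4 x − 61.0 y = -20242.74
Solving: x ≈ 52.496, y ≈ 43.207 km (keep extra digits for the depth step; rounded: 52.5, 43.2).
Then from the A sphere: z² = 156.60² − (x − 171.4)² − (y − 131.6)² with x = 52.496, y = 43.207, so z ≈ 50.716 ≈ 50.7 km.

x ≈ 52.5 km, y ≈ 43.2 km, depth ≈ 50.7 km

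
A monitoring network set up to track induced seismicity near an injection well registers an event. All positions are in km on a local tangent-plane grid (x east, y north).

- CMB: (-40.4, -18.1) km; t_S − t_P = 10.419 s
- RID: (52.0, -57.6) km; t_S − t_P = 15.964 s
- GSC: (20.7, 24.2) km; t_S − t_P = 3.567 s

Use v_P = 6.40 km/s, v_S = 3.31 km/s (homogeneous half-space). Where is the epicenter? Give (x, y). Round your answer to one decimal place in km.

Distance from S−P lag: d = Δt · v_P v_S / (v_P − v_S) = Δt · (6.40·3.31)/(6.40−3.31) ≈ 6.8557·Δt.
So d_CMB = 71.43, d_RID = 109.44, d_GSC = 24.45 km.
Circle about each station: (x + 40.4)² + (y + 18.1)² = 71.43²; (x − 52.0)² + (y + 57.6)² = 109.44²; (x − 20.7)² + (y − 24.2)² = 24.45².
Subtracting pairs of circle equations eliminates x²+y² and gives linear equations (the radical axes):
184.8 x − 79.0 y = -2812.88
122.2 x + 84.6 y = 3558.80
Solving the 2×2 system: x ≈ 1.7, y ≈ 39.6 km.

(1.7, 39.6)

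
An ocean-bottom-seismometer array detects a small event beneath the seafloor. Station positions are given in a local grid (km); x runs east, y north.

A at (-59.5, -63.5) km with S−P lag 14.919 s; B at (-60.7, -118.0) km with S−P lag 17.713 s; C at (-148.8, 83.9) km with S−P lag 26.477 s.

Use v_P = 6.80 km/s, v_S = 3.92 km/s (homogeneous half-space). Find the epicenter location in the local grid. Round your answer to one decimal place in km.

72.2 km east, -22.0 km north

Distance from S−P lag: d = Δt · v_P v_S / (v_P − v_S) = Δt · (6.80·3.92)/(6.80−3.92) ≈ 9.2556·Δt.
So d_A = 138.08, d_B = 163.94, d_C = 245.06 km.
Circle about each station: (x + 59.5)² + (y + 63.5)² = 138.08²; (x + 60.7)² + (y + 118.0)² = 163.94²; (x + 148.8)² + (y − 83.9)² = 245.06².
Subtracting the A equation from the B and C equations removes the quadratic terms:
-2.4 x − 109.0 y = 2225.75
-178.6 x + 294.8 y = -19380.17
Solving the 2×2 system: x ≈ 72.2, y ≈ -22.0 km.
Check against A (with the unrounded x, y): √((x + 59.5)²+(y + 63.5)²) = 138.06 ≈ 138.08 km. ✓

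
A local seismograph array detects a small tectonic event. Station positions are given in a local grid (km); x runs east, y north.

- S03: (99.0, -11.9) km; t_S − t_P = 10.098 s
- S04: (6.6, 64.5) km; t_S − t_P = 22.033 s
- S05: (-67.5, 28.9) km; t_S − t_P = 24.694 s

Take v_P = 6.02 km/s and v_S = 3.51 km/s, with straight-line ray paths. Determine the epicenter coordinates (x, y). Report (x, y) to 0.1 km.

98.0 km east, -96.9 km north

Distance from S−P lag: d = Δt · v_P v_S / (v_P − v_S) = Δt · (6.02·3.51)/(6.02−3.51) ≈ 8.4184·Δt.
So d_S03 = 85.01, d_S04 = 185.48, d_S05 = 207.88 km.
Circle about each station: (x − 99.0)² + (y + 11.9)² = 85.01²; (x − 6.6)² + (y − 64.5)² = 185.48²; (x + 67.5)² + (y − 28.9)² = 207.88².
Subtracting pairs of circle equations eliminates x²+y² and gives linear equations (the radical axes):
-184.8 x + 152.8 y = -32914.93
-333.0 x + 81.6 y = -40538.54
Solving the 2×2 system: x ≈ 98.0, y ≈ -96.9 km.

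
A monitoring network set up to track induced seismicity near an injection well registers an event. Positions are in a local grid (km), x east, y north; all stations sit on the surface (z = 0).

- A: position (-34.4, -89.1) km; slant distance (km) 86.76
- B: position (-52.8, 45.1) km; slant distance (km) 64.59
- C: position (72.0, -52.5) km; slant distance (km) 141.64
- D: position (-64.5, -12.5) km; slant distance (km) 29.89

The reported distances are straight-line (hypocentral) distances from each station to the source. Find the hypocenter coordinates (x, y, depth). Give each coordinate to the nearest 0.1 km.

Each station gives a sphere (x−x_i)² + (y−y_i)² + z² = d_i² (stations at z=0).
Subtracting the A sphere from B and C: z² cancels, leaving linear equations in x and y:
-36.8 x + 268.4 y = -944.89
212.8 x + 73.2 y = -13716.51
Solving: x ≈ -60.398, y ≈ -11.802 km (keep extra digits for the depth step; rounded: -60.4, -11.8).
Then from the A sphere: z² = 86.76² − (x + 34.4)² − (y + 89.1)² with x = -60.398, y = -11.802, so z ≈ 29.604 ≈ 29.6 km.

x ≈ -60.4 km, y ≈ -11.8 km, depth ≈ 29.6 km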